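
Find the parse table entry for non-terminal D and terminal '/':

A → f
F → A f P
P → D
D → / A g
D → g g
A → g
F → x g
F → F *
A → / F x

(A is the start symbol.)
To find M[D, '/'], we find productions for D where '/' is in the predict set (PREDICT(N → α) = (FIRST(α) \ {ε}) ∪ (FOLLOW(N) if α ⇒* ε)).

D → / A g: PREDICT = { '/' }
  '/' is in predict set, so this production goes in M[D, '/']
D → g g: PREDICT = { 'g' }

M[D, '/'] = D → / A g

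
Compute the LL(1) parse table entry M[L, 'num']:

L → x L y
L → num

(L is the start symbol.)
To find M[L, 'num'], we find productions for L where 'num' is in the predict set (PREDICT(N → α) = (FIRST(α) \ {ε}) ∪ (FOLLOW(N) if α ⇒* ε)).

L → x L y: PREDICT = { 'x' }
L → num: PREDICT = { 'num' }
  'num' is in predict set, so this production goes in M[L, 'num']

M[L, 'num'] = L → num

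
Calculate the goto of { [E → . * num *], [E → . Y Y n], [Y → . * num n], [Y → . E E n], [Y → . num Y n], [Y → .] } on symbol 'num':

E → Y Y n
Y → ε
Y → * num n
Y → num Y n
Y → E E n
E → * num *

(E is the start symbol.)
{ [E → . * num *], [E → . Y Y n], [Y → . * num n], [Y → . E E n], [Y → . num Y n], [Y → .], [Y → num . Y n] }

GOTO(I, 'num') = CLOSURE({ [A → αX.β] : [A → α.Xβ] ∈ I, X = 'num' })

Items with dot before 'num', with the dot advanced:
  [Y → . num Y n] → [Y → num . Y n]
Closure of the advanced items:
  [Y → num . Y n] has the dot before Y: add [Y → .], [Y → . * num n], [Y → . num Y n], [Y → . E E n]
  [Y → . E E n] has the dot before E: add [E → . Y Y n], [E → . * num *]

GOTO = { [E → . * num *], [E → . Y Y n], [Y → . * num n], [Y → . E E n], [Y → . num Y n], [Y → .], [Y → num . Y n] }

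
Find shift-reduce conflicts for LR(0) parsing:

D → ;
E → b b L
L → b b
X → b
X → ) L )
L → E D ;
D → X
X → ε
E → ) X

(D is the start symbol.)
Yes — I0: [X → .] vs [D → . ;]; I6: [X → .] vs [X → . ) L )]; I7: [X → .] vs [D → . ;]; I10: [L → b b .] vs [E → . ) X]

Augment with D' → D and build the canonical LR(0) collection (I0 = CLOSURE({[D' → . D]}), then GOTO on every symbol after a dot until no new states appear). It has 16 states:
  I0: { [D → . ;], [D → . X], [D' → . D], [X → . ) L )], [X → . b], [X → .] }  — shift, reduce
  I1: { [E → . ) X], [E → . b b L], [L → . E D ;], [L → . b b], [X → ) . L )] }  — shift
  I2: { [D → ; .] }  — reduce
  I3: { [D' → D .] }  — accept
  I4: { [D → X .] }  — reduce
  I5: { [X → b .] }  — reduce
  I6: { [E → ) . X], [X → . ) L )], [X → . b], [X → .] }  — shift, reduce
  I7: { [D → . ;], [D → . X], [L → E . D ;], [X → . ) L )], [X → . b], [X → .] }  — shift, reduce
  I8: { [X → ) L . )] }  — shift
  I9: { [E → b . b L], [L → b . b] }  — shift
  I10: { [E → . ) X], [E → . b b L], [E → b b . L], [L → . E D ;], [L → . b b], [L → b b .] }  — shift, reduce
  I11: { [E → b b L .] }  — reduce
  I12: { [X → ) L ) .] }  — reduce
  I13: { [L → E D . ;] }  — shift
  I14: { [L → E D ; .] }  — reduce
  I15: { [E → ) X .] }  — reduce

I0 contains reduce item [X → .] and shift items [D → . ;], [X → . ) L )], [X → . b] — shift-reduce conflict.
I6 contains reduce item [X → .] and shift items [X → . ) L )], [X → . b] — shift-reduce conflict.
I7 contains reduce item [X → .] and shift items [D → . ;], [X → . ) L )], [X → . b] — shift-reduce conflict.
I10 contains reduce item [L → b b .] and shift items [E → . ) X], [E → . b b L], [L → . b b] — shift-reduce conflict.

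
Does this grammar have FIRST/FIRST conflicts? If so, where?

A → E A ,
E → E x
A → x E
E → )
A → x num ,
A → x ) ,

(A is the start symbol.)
FIRST sets of the non-terminals at (or reachable through a nullable prefix from) the front of some alternative:
  FIRST(E) = { ')' }

Productions for A:
  A → E A ,: FIRST = { ')' }
  A → x E: FIRST = { 'x' }
  A → x num ,: FIRST = { 'x' }
  A → x ) ,: FIRST = { 'x' }
Productions for E:
  E → E x: FIRST = { ')' }
  E → ): FIRST = { ')' }

Conflict for A: A → x E and A → x num ,
  Overlap: { 'x' }
Conflict for A: A → x E and A → x ) ,
  Overlap: { 'x' }
Conflict for A: A → x num , and A → x ) ,
  Overlap: { 'x' }
Conflict for E: E → E x and E → )
  Overlap: { ')' }

Answer: Yes. A → x E / A → x num ',' on { 'x' }; A → x E / A → x ')' ',' on { 'x' }; A → x num ',' / A → x ')' ',' on { 'x' }; E → E x / E → ')' on { ')' }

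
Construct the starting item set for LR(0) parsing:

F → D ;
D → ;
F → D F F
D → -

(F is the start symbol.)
First, augment the grammar with F' → F
I₀ = CLOSURE({ [F' → . F] }):
  [F' → . F] has the dot before F: add [F → . D ;], [F → . D F F]
  [F → . D ;] has the dot before D: add [D → . ;], [D → . -]
No further items can be added.

I₀ = { [D → . -], [D → . ;], [F → . D ;], [F → . D F F], [F' → . F] }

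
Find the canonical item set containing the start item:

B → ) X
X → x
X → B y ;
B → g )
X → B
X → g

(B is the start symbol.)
{ [B → . ) X], [B → . g )], [B' → . B] }

First, augment the grammar with B' → B
I₀ = CLOSURE({ [B' → . B] }):
  [B' → . B] has the dot before B: add [B → . ) X], [B → . g )]
No further items can be added.

I₀ = { [B → . ) X], [B → . g )], [B' → . B] }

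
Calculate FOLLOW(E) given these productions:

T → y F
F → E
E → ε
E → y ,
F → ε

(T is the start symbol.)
To compute FOLLOW(E), find every occurrence of E on a right-hand side N → α E β: add FIRST(β) \ {ε}, and if β is empty or nullable also add FOLLOW(N). Iterate to a fixed point.

In F → E: E is at the end, add FOLLOW(F)

The FOLLOW sets referred to above (computed the same way, to a fixed point):
  FOLLOW(F) = { $ }

Taking the union: FOLLOW(E) = { $ }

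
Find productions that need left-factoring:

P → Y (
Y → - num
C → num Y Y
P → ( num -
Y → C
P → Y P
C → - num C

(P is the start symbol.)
Yes, P has productions with common prefix 'Y'

Left-factoring is needed when two productions for the same non-terminal
share a common prefix on the right-hand side.

Productions for P:
  P → Y (
  P → ( num -
  P → Y P
Productions for Y:
  Y → - num
  Y → C
Productions for C:
  C → num Y Y
  C → - num C

Found common prefix 'Y' in productions for P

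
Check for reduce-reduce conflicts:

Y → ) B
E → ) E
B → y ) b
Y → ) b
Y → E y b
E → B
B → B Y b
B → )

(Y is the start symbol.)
Yes — I13: [E → B .] vs [Y → ) B .]

A reduce-reduce conflict occurs when an LR(0) state has two complete items [A → α .] and [B → β .] — both call for a reduction, and with no lookahead the parser cannot choose between them.

Augment with Y' → Y and build the canonical LR(0) collection (I0 = CLOSURE({[Y' → . Y]}), then GOTO on every symbol after a dot until no new states appear). It has 16 states:
  I0: { [B → . )], [B → . B Y b], [B → . y ) b], [E → . ) E], [E → . B], [Y → . ) B], [Y → . ) b], [Y → . E y b], [Y' → . Y] }  — shift
  I1: { [B → ) .], [B → . )], [B → . B Y b], [B → . y ) b], [E → ) . E], [E → . ) E], [E → . B], [Y → ) . B], [Y → ) . b] }  — shift, reduce
  I2: { [B → . )], [B → . B Y b], [B → . y ) b], [B → B . Y b], [E → . ) E], [E → . B], [E → B .], [Y → . ) B], [Y → . ) b], [Y → . E y b] }  — shift, reduce
  I3: { [Y → E . y b] }  — shift
  I4: { [Y' → Y .] }  — accept
  I5: { [B → y . ) b] }  — shift
  I6: { [B → y ) . b] }  — shift
  I7: { [B → y ) b .] }  — reduce
  I8: { [Y → E y . b] }  — shift
  I9: { [Y → E y b .] }  — reduce
  I10: { [B → B Y . b] }  — shift
  I11: { [B → B Y b .] }  — reduce
  I12: { [B → ) .], [B → . )], [B → . B Y b], [B → . y ) b], [E → ) . E], [E → . ) E], [E → . B] }  — shift, reduce
  I13: { [B → . )], [B → . B Y b], [B → . y ) b], [B → B . Y b], [E → . ) E], [E → . B], [E → B .], [Y → ) B .], [Y → . ) B], [Y → . ) b], [Y → . E y b] }  — shift, 2 reduces
  I14: { [E → ) E .] }  — reduce
  I15: { [Y → ) b .] }  — reduce

I13 contains complete items [E → B .], [Y → ) B .] — reduce-reduce conflict.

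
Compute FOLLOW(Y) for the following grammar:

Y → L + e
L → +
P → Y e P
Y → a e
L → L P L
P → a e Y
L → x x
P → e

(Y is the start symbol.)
{ $, '+', 'e', 'x' }

To compute FOLLOW(Y), find every occurrence of Y on a right-hand side N → α Y β: add FIRST(β) \ {ε}, and if β is empty or nullable also add FOLLOW(N). Iterate to a fixed point.

Y is the start symbol, so $ ∈ FOLLOW(Y).
In P → Y e P: Y is followed by e P, add FIRST(e P) \ {ε} = { 'e' }
In P → a e Y: Y is at the end, add FOLLOW(P)

The FOLLOW sets referred to above (computed the same way, to a fixed point):
  FOLLOW(P) = { '+', 'x' }

Taking the union: FOLLOW(Y) = { $, '+', 'e', 'x' }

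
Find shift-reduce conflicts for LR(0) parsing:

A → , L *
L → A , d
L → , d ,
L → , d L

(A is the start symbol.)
Yes — I10: [L → , d , .] vs [A → . , L *]

A shift-reduce conflict occurs when an LR(0) state has both:
  - a complete (reduce) item [A → α .] (dot at the end), and
  - a shift item [B → β . c γ] (dot before a terminal).

Augment with A' → A and build the canonical LR(0) collection (I0 = CLOSURE({[A' → . A]}), then GOTO on every symbol after a dot until no new states appear). It has 12 states:
  I0: { [A → . , L *], [A' → . A] }  — shift
  I1: { [A → , . L *], [A → . , L *], [L → . , d ,], [L → . , d L], [L → . A , d] }  — shift
  I2: { [A' → A .] }  — accept
  I3: { [A → , . L *], [A → . , L *], [L → , . d ,], [L → , . d L], [L → . , d ,], [L → . , d L], [L → . A , d] }  — shift
  I4: { [L → A . , d] }  — shift
  I5: { [A → , L . *] }  — shift
  I6: { [A → , L * .] }  — reduce
  I7: { [L → A , . d] }  — shift
  I8: { [L → A , d .] }  — reduce
  I9: { [A → . , L *], [L → , d . ,], [L → , d . L], [L → . , d ,], [L → . , d L], [L → . A , d] }  — shift
  I10: { [A → , . L *], [A → . , L *], [L → , . d ,], [L → , . d L], [L → , d , .], [L → . , d ,], [L → . , d L], [L → . A , d] }  — shift, reduce
  I11: { [L → , d L .] }  — reduce

I10 contains reduce item [L → , d , .] and shift items [A → . , L *], [L → . , d ,], [L → , . d ,], [L → . , d L], [L → , . d L] — shift-reduce conflict.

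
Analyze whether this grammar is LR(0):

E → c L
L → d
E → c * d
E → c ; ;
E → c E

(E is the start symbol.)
Yes, the grammar is LR(0)

Augment with E' → E and build the canonical LR(0) collection (I0 = CLOSURE({[E' → . E]}), then GOTO on every symbol after a dot until no new states appear). It has 10 states:
  I0: { [E → . c * d], [E → . c ; ;], [E → . c E], [E → . c L], [E' → . E] }  — shift
  I1: { [E' → E .] }  — accept
  I2: { [E → . c * d], [E → . c ; ;], [E → . c E], [E → . c L], [E → c . * d], [E → c . ; ;], [E → c . E], [E → c . L], [L → . d] }  — shift
  I3: { [E → c * . d] }  — shift
  I4: { [E → c ; . ;] }  — shift
  I5: { [E → c E .] }  — reduce
  I6: { [E → c L .] }  — reduce
  I7: { [L → d .] }  — reduce
  I8: { [E → c ; ; .] }  — reduce
  I9: { [E → c * d .] }  — reduce

Every state is either a pure shift/goto state or contains exactly one complete item and nothing to shift — no conflicts. The grammar is LR(0).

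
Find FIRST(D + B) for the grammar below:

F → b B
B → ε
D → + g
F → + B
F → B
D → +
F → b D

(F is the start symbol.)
{ '+' }

FIRST sets of the non-terminals involved (from the grammar, by fixed-point iteration):
  FIRST(D) = { '+' }

To compute FIRST(D + B), process the symbols left to right:
Symbol D is a non-terminal. Add FIRST(D) \ {ε} = { '+' }
D is not nullable (ε ∉ FIRST(D)), so stop here.
FIRST(D + B) = { '+' }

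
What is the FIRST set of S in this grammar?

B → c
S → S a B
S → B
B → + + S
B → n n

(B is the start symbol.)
{ '+', 'c', 'n' }

FIRST sets of the other non-terminals involved (by the same procedure, iterated to a fixed point):
  FIRST(B) = { '+', 'c', 'n' }

From S → S a B:
  - S is the symbol being defined: contributes nothing new
    S is not nullable, so stop
From S → B:
  - B is a non-terminal: add FIRST(B) \ {ε} = { '+', 'c', 'n' }
    B is not nullable, so stop

Collecting: FIRST(S) = { '+', 'c', 'n' }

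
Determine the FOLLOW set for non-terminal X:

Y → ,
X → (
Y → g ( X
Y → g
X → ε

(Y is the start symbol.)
{ $ }

In Y → g ( X: X is at the end, add FOLLOW(Y)

The FOLLOW sets referred to above (computed the same way, to a fixed point):
  FOLLOW(Y) = { $ }

Taking the union: FOLLOW(X) = { $ }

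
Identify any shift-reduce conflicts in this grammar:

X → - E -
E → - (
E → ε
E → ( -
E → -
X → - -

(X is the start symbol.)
Yes — I1: [E → .] vs [E → . ( -]; I4: [E → - .] vs [E → - . (]

A shift-reduce conflict occurs when an LR(0) state has both:
  - a complete (reduce) item [A → α .] (dot at the end), and
  - a shift item [B → β . c γ] (dot before a terminal).

Augment with X' → X and build the canonical LR(0) collection (I0 = CLOSURE({[X' → . X]}), then GOTO on every symbol after a dot until no new states appear). It has 9 states:
  I0: { [X → . - -], [X → . - E -], [X' → . X] }  — shift
  I1: { [E → . ( -], [E → . - (], [E → . -], [E → .], [X → - . -], [X → - . E -] }  — shift, reduce
  I2: { [X' → X .] }  — accept
  I3: { [E → ( . -] }  — shift
  I4: { [E → - . (], [E → - .], [X → - - .] }  — shift, 2 reduces
  I5: { [X → - E . -] }  — shift
  I6: { [X → - E - .] }  — reduce
  I7: { [E → - ( .] }  — reduce
  I8: { [E → ( - .] }  — reduce

I1 contains reduce item [E → .] and shift items [E → . ( -], [E → . -], [E → . - (], [X → - . -] — shift-reduce conflict.
I4 contains reduce items [E → - .], [X → - - .] and shift item [E → - . (] — shift-reduce conflict.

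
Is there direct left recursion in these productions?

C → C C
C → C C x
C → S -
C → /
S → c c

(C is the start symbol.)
Yes, C is left-recursive

Direct left recursion occurs when N → N α for some non-terminal N (the right-hand side begins with the left-hand side itself).

C → C C: LEFT RECURSIVE (starts with C)
C → C C x: LEFT RECURSIVE (starts with C)
C → S -: starts with S
C → /: starts with '/'
S → c c: starts with c

The grammar has direct left recursion on: C.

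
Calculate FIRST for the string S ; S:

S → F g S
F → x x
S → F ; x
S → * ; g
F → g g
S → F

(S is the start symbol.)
{ '*', 'g', 'x' }

FIRST sets of the non-terminals involved (from the grammar, by fixed-point iteration):
  FIRST(S) = { '*', 'g', 'x' }

To compute FIRST(S ; S), process the symbols left to right:
Symbol S is a non-terminal. Add FIRST(S) \ {ε} = { '*', 'g', 'x' }
S is not nullable (ε ∉ FIRST(S)), so stop here.
FIRST(S ; S) = { '*', 'g', 'x' }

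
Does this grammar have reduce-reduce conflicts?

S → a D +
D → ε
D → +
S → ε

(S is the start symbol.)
A reduce-reduce conflict occurs when an LR(0) state has two complete items [A → α .] and [B → β .] — both call for a reduction, and with no lookahead the parser cannot choose between them.

Augment with S' → S and build the canonical LR(0) collection (I0 = CLOSURE({[S' → . S]}), then GOTO on every symbol after a dot until no new states appear). It has 6 states:
  I0: { [S → . a D +], [S → .], [S' → . S] }  — shift, reduce
  I1: { [S' → S .] }  — accept
  I2: { [D → . +], [D → .], [S → a . D +] }  — shift, reduce
  I3: { [D → + .] }  — reduce
  I4: { [S → a D . +] }  — shift
  I5: { [S → a D + .] }  — reduce

No state contains more than one complete item.

Answer: No reduce-reduce conflicts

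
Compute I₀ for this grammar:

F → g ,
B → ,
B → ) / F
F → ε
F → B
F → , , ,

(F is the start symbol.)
First, augment the grammar with F' → F
I₀ = CLOSURE({ [F' → . F] }):
  [F' → . F] has the dot before F: add [F → . g ,], [F → .], [F → . B], [F → . , , ,]
  [F → . B] has the dot before B: add [B → . ,], [B → . ) / F]
No further items can be added.

I₀ = { [B → . ) / F], [B → . ,], [F → . , , ,], [F → . B], [F → . g ,], [F → .], [F' → . F] }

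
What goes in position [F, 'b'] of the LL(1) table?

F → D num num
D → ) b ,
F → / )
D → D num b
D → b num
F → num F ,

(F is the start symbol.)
F → D num num

To find M[F, 'b'], we find productions for F where 'b' is in the predict set (PREDICT(N → α) = (FIRST(α) \ {ε}) ∪ (FOLLOW(N) if α ⇒* ε)).

Relevant sets:
  FIRST(D) = { ')', 'b' }

F → D num num: PREDICT = { ')', 'b' }
  'b' is in predict set, so this production goes in M[F, 'b']
F → / ): PREDICT = { '/' }
F → num F ,: PREDICT = { 'num' }

M[F, 'b'] = F → D num num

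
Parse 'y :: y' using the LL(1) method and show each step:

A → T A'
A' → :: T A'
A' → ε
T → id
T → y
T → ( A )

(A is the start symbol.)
Stack is shown with the top on the left.

Stack      Input     Action
---------------------------
A $        y :: y $  output A → T A'
T A' $     y :: y $  output T → y
y A' $     y :: y $  match 'y'
A' $       :: y $    output A' → :: T A'
:: T A' $  :: y $    match '::'
T A' $     y $       output T → y
y A' $     y $       match 'y'
A' $       $         output A' → ε
$          $         accept

The string is accepted.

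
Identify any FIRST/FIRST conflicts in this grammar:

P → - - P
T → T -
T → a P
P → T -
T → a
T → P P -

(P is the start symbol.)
FIRST sets of the non-terminals at (or reachable through a nullable prefix from) the front of some alternative:
  FIRST(T) = { '-', 'a' }
  FIRST(P) = { '-', 'a' }

Productions for P:
  P → - - P: FIRST = { '-' }
  P → T -: FIRST = { '-', 'a' }
Productions for T:
  T → T -: FIRST = { '-', 'a' }
  T → a P: FIRST = { 'a' }
  T → a: FIRST = { 'a' }
  T → P P -: FIRST = { '-', 'a' }

Conflict for P: P → - - P and P → T -
  Overlap: { '-' }
Conflict for T: T → T - and T → a P
  Overlap: { 'a' }
Conflict for T: T → T - and T → a
  Overlap: { 'a' }
Conflict for T: T → T - and T → P P -
  Overlap: { '-', 'a' }
Conflict for T: T → a P and T → a
  Overlap: { 'a' }
Conflict for T: T → a P and T → P P -
  Overlap: { 'a' }
Conflict for T: T → a and T → P P -
  Overlap: { 'a' }

Answer: Yes. P → '-' '-' P / P → T '-' on { '-' }; T → T '-' / T → a P on { 'a' }; T → T '-' / T → a on { 'a' }; T → T '-' / T → P P '-' on { '-', 'a' }; T → a P / T → a on { 'a' }; T → a P / T → P P '-' on { 'a' }; T → a / T → P P '-' on { 'a' }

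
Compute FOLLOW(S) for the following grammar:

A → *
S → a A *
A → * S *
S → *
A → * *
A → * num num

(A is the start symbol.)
{ '*' }

In A → * S *: S is followed by '*', add FIRST('*') \ {ε} = { '*' }

Taking the union: FOLLOW(S) = { '*' }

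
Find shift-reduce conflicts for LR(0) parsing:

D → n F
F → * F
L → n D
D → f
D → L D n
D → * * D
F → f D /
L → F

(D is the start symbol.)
Augment with D' → D and build the canonical LR(0) collection (I0 = CLOSURE({[D' → . D]}), then GOTO on every symbol after a dot until no new states appear). It has 18 states:
  I0: { [D → . * * D], [D → . L D n], [D → . f], [D → . n F], [D' → . D], [F → . * F], [F → . f D /], [L → . F], [L → . n D] }  — shift
  I1: { [D → * . * D], [F → * . F], [F → . * F], [F → . f D /] }  — shift
  I2: { [D' → D .] }  — accept
  I3: { [L → F .] }  — reduce
  I4: { [D → . * * D], [D → . L D n], [D → . f], [D → . n F], [D → L . D n], [F → . * F], [F → . f D /], [L → . F], [L → . n D] }  — shift
  I5: { [D → . * * D], [D → . L D n], [D → . f], [D → . n F], [D → f .], [F → . * F], [F → . f D /], [F → f . D /], [L → . F], [L → . n D] }  — shift, reduce
  I6: { [D → . * * D], [D → . L D n], [D → . f], [D → . n F], [D → n . F], [F → . * F], [F → . f D /], [L → . F], [L → . n D], [L → n . D] }  — shift
  I7: { [L → n D .] }  — reduce
  I8: { [D → n F .], [L → F .] }  — 2 reduces
  I9: { [F → f D . /] }  — shift
  I10: { [F → f D / .] }  — reduce
  I11: { [D → L D . n] }  — shift
  I12: { [D → L D n .] }  — reduce
  I13: { [D → * * . D], [D → . * * D], [D → . L D n], [D → . f], [D → . n F], [F → * . F], [F → . * F], [F → . f D /], [L → . F], [L → . n D] }  — shift
  I14: { [F → * F .] }  — reduce
  I15: { [D → . * * D], [D → . L D n], [D → . f], [D → . n F], [F → . * F], [F → . f D /], [F → f . D /], [L → . F], [L → . n D] }  — shift
  I16: { [D → * * D .] }  — reduce
  I17: { [F → * F .], [L → F .] }  — 2 reduces

I5 contains reduce item [D → f .] and shift items [D → . * * D], [D → . f], [D → . n F], [F → . * F], [F → . f D /], [L → . n D] — shift-reduce conflict.

Answer: Yes — I5: [D → f .] vs [D → . * * D]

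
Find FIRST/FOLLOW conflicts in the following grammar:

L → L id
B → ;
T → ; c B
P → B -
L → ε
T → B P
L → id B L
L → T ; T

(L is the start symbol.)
A FIRST/FOLLOW conflict occurs when a non-terminal N has a nullable alternative N → β (β ⇒* ε) and another alternative N → α with FIRST(α) ∩ FOLLOW(N) ≠ ∅: on such a lookahead the parser cannot decide between expanding α and letting N vanish via β.

Nullable non-terminals: L.
FIRST sets used below: FIRST(L) = { ';', 'id', ε }, FIRST(T) = { ';' }

L: nullable alternative(s) L → ε; FOLLOW(L) = { $, 'id' }
  L → L id: FIRST \ {ε} = { ';', 'id' } — overlaps FOLLOW(L) on { 'id' }: CONFLICT
  L → ε: FIRST \ {ε} = { } — this is the only nullable alternative, skip
  L → id B L: FIRST \ {ε} = { 'id' } — overlaps FOLLOW(L) on { 'id' }: CONFLICT
  L → T ; T: FIRST \ {ε} = { ';' } — disjoint from FOLLOW(L)

B, P, T have no nullable alternative, so no FIRST/FOLLOW check is needed there.

So the grammar has 2 FIRST/FOLLOW conflicts (marked CONFLICT above).

Answer: Yes. L → L id with FOLLOW(L) on { 'id' }; L → id B L with FOLLOW(L) on { 'id' }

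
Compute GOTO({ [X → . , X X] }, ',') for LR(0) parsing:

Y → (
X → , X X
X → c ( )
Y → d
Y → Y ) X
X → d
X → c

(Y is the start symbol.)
{ [X → , . X X], [X → . , X X], [X → . c ( )], [X → . c], [X → . d] }

GOTO(I, ',') = CLOSURE({ [A → αX.β] : [A → α.Xβ] ∈ I, X = ',' })

Items with dot before ',', with the dot advanced:
  [X → . , X X] → [X → , . X X]
Closure of the advanced items:
  [X → , . X X] has the dot before X: add [X → . , X X], [X → . c ( )], [X → . d], [X → . c]

GOTO = { [X → , . X X], [X → . , X X], [X → . c ( )], [X → . c], [X → . d] }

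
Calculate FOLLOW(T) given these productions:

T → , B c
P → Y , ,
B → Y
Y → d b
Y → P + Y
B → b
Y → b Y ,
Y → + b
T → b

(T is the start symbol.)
To compute FOLLOW(T), find every occurrence of T on a right-hand side N → α T β: add FIRST(β) \ {ε}, and if β is empty or nullable also add FOLLOW(N). Iterate to a fixed point.

T is the start symbol, so $ ∈ FOLLOW(T).
T does not occur on any right-hand side.

Taking the union: FOLLOW(T) = { $ }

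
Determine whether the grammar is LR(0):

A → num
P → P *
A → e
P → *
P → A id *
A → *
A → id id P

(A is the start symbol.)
A grammar is LR(0) if no state in the canonical LR(0) collection has:
  - both a shift item (dot before a terminal) and a complete item (shift-reduce conflict), or
  - two or more complete items (reduce-reduce conflict; the accept item [A' → A .] counts as a complete item here).

Augment with A' → A and build the canonical LR(0) collection (I0 = CLOSURE({[A' → . A]}), then GOTO on every symbol after a dot until no new states appear). It has 13 states:
  I0: { [A → . *], [A → . e], [A → . id id P], [A → . num], [A' → . A] }  — shift
  I1: { [A → * .] }  — reduce
  I2: { [A' → A .] }  — accept
  I3: { [A → e .] }  — reduce
  I4: { [A → id . id P] }  — shift
  I5: { [A → num .] }  — reduce
  I6: { [A → . *], [A → . e], [A → . id id P], [A → . num], [A → id id . P], [P → . *], [P → . A id *], [P → . P *] }  — shift
  I7: { [A → * .], [P → * .] }  — 2 reduces
  I8: { [P → A . id *] }  — shift
  I9: { [A → id id P .], [P → P . *] }  — shift, reduce
  I10: { [P → P * .] }  — reduce
  I11: { [P → A id . *] }  — shift
  I12: { [P → A id * .] }  — reduce

Conflict in state I7:
  Reduce-reduce conflict: [A → * .] and [P → * .]
So the grammar is NOT LR(0).

Answer: No. Reduce-reduce conflict: [A → * .] and [P → * .]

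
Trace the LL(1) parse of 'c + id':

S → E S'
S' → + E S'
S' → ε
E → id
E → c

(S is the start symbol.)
LL(1) parsing maintains a stack (initially the start symbol over $) and the input. At each step: if the stack top is a terminal, match it against the current input token; if it is a non-terminal N, replace it with the RHS of M[N, lookahead] (the unique production whose predict set contains the lookahead).

Stack is shown with the top on the left.

Stack     Input     Action
--------------------------
S $       c + id $  output S → E S'
E S' $    c + id $  output E → c
c S' $    c + id $  match 'c'
S' $      + id $    output S' → + E S'
+ E S' $  + id $    match '+'
E S' $    id $      output E → id
id S' $   id $      match 'id'
S' $      $         output S' → ε
$         $         accept

The string is accepted.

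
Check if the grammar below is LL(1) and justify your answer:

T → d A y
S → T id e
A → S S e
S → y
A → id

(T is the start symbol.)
Yes, the grammar is LL(1).

Relevant sets:
  FIRST(T) = { 'd' }
  FIRST(S) = { 'd', 'y' }

For S:
  PREDICT(S → T id e) = { 'd' }
  PREDICT(S → y) = { 'y' }
For A:
  PREDICT(A → S S e) = { 'd', 'y' }
  PREDICT(A → id) = { 'id' }
T has a single production, so nothing to check there.

All predict sets are disjoint. The grammar IS LL(1).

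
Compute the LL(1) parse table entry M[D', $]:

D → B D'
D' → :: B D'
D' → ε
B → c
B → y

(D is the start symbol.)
To find M[D', $], we find productions for D' where $ is in the predict set (PREDICT(N → α) = (FIRST(α) \ {ε}) ∪ (FOLLOW(N) if α ⇒* ε)).

Relevant sets:
  FOLLOW(D') = { $ }

D' → :: B D': PREDICT = { '::' }
D' → ε: PREDICT = { $ }
  $ is in predict set, so this production goes in M[D', $]

M[D', $] = D' → ε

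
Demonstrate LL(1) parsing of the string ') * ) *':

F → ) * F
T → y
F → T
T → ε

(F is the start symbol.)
Stack is shown with the top on the left.

Stack    Input      Action
--------------------------
F $      ) * ) * $  output F → ) * F
) * F $  ) * ) * $  match ')'
* F $    * ) * $    match '*'
F $      ) * $      output F → ) * F
) * F $  ) * $      match ')'
* F $    * $        match '*'
F $      $          output F → T
T $      $          output T → ε
$        $          accept

The string is accepted.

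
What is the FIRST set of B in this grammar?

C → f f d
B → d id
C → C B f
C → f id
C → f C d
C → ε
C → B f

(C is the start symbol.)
To compute FIRST(B), examine every production with B on the left-hand side, reading each right-hand side left to right until a non-nullable symbol is reached.

From B → d id:
  - d is a terminal: add 'd' and stop

Collecting: FIRST(B) = { 'd' }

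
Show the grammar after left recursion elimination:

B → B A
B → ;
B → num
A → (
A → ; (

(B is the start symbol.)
B → ; B'
B → num B'
B' → A B'
B' → ε
A → (
A → ; (

B is directly left-recursive. The standard transformation for
  A → A α₁ | ... | A α_m | β₁ | ... | β_n
is
  A  → β₁ A' | ... | β_n A'
  A' → α₁ A' | ... | α_m A' | ε

B → ; becomes B → ; B'
B → num becomes B → num B'
B → B A becomes B' → A B'
Add B' → ε

Productions for other non-terminals are unchanged:
  A → (
  A → ; (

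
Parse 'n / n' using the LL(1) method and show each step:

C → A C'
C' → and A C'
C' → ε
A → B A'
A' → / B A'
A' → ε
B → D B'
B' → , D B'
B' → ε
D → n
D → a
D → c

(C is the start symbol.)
LL(1) parsing maintains a stack (initially the start symbol over $) and the input. At each step: if the stack top is a terminal, match it against the current input token; if it is a non-terminal N, replace it with the RHS of M[N, lookahead] (the unique production whose predict set contains the lookahead).

Stack is shown with the top on the left.

Stack         Input    Action
-----------------------------
C $           n / n $  output C → A C'
A C' $        n / n $  output A → B A'
B A' C' $     n / n $  output B → D B'
D B' A' C' $  n / n $  output D → n
n B' A' C' $  n / n $  match 'n'
B' A' C' $    / n $    output B' → ε
A' C' $       / n $    output A' → / B A'
/ B A' C' $   / n $    match '/'
B A' C' $     n $      output B → D B'
D B' A' C' $  n $      output D → n
n B' A' C' $  n $      match 'n'
B' A' C' $    $        output B' → ε
A' C' $       $        output A' → ε
C' $          $        output C' → ε
$             $        accept

The string is accepted.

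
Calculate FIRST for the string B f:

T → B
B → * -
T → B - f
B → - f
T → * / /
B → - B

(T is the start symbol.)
{ '*', '-' }

FIRST sets of the non-terminals involved (from the grammar, by fixed-point iteration):
  FIRST(B) = { '*', '-' }

To compute FIRST(B f), process the symbols left to right:
Symbol B is a non-terminal. Add FIRST(B) \ {ε} = { '*', '-' }
B is not nullable (ε ∉ FIRST(B)), so stop here.
FIRST(B f) = { '*', '-' }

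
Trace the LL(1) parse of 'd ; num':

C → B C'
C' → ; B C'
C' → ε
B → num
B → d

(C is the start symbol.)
LL(1) parsing maintains a stack (initially the start symbol over $) and the input. At each step: if the stack top is a terminal, match it against the current input token; if it is a non-terminal N, replace it with the RHS of M[N, lookahead] (the unique production whose predict set contains the lookahead).

Stack is shown with the top on the left.

Stack     Input      Action
---------------------------
C $       d ; num $  output C → B C'
B C' $    d ; num $  output B → d
d C' $    d ; num $  match 'd'
C' $      ; num $    output C' → ; B C'
; B C' $  ; num $    match ';'
B C' $    num $      output B → num
num C' $  num $      match 'num'
C' $      $          output C' → ε
$         $          accept

The string is accepted.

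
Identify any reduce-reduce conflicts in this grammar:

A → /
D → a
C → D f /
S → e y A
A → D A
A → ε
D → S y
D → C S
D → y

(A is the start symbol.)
No reduce-reduce conflicts

A reduce-reduce conflict occurs when an LR(0) state has two complete items [A → α .] and [B → β .] — both call for a reduction, and with no lookahead the parser cannot choose between them.

Augment with A' → A and build the canonical LR(0) collection (I0 = CLOSURE({[A' → . A]}), then GOTO on every symbol after a dot until no new states appear). It has 16 states:
  I0: { [A → . /], [A → . D A], [A → .], [A' → . A], [C → . D f /], [D → . C S], [D → . S y], [D → . a], [D → . y], [S → . e y A] }  — shift, reduce
  I1: { [A → / .] }  — reduce
  I2: { [A' → A .] }  — accept
  I3: { [D → C . S], [S → . e y A] }  — shift
  I4: { [A → . /], [A → . D A], [A → .], [A → D . A], [C → . D f /], [C → D . f /], [D → . C S], [D → . S y], [D → . a], [D → . y], [S → . e y A] }  — shift, reduce
  I5: { [D → S . y] }  — shift
  I6: { [D → a .] }  — reduce
  I7: { [S → e . y A] }  — shift
  I8: { [D → y .] }  — reduce
  I9: { [A → . /], [A → . D A], [A → .], [C → . D f /], [D → . C S], [D → . S y], [D → . a], [D → . y], [S → . e y A], [S → e y . A] }  — shift, reduce
  I10: { [S → e y A .] }  — reduce
  I11: { [D → S y .] }  — reduce
  I12: { [A → D A .] }  — reduce
  I13: { [C → D f . /] }  — shift
  I14: { [C → D f / .] }  — reduce
  I15: { [D → C S .] }  — reduce

No state contains more than one complete item.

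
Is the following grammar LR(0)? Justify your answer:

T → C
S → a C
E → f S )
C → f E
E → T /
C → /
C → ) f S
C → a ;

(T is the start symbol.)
Yes, the grammar is LR(0)

Augment with T' → T and build the canonical LR(0) collection (I0 = CLOSURE({[T' → . T]}), then GOTO on every symbol after a dot until no new states appear). It has 19 states:
  I0: { [C → . ) f S], [C → . /], [C → . a ;], [C → . f E], [T → . C], [T' → . T] }  — shift
  I1: { [C → ) . f S] }  — shift
  I2: { [C → / .] }  — reduce
  I3: { [T → C .] }  — reduce
  I4: { [T' → T .] }  — accept
  I5: { [C → a . ;] }  — shift
  I6: { [C → . ) f S], [C → . /], [C → . a ;], [C → . f E], [C → f . E], [E → . T /], [E → . f S )], [T → . C] }  — shift
  I7: { [C → f E .] }  — reduce
  I8: { [E → T . /] }  — shift
  I9: { [C → . ) f S], [C → . /], [C → . a ;], [C → . f E], [C → f . E], [E → . T /], [E → . f S )], [E → f . S )], [S → . a C], [T → . C] }  — shift
  I10: { [E → f S . )] }  — shift
  I11: { [C → . ) f S], [C → . /], [C → . a ;], [C → . f E], [C → a . ;], [S → a . C] }  — shift
  I12: { [C → a ; .] }  — reduce
  I13: { [S → a C .] }  — reduce
  I14: { [E → f S ) .] }  — reduce
  I15: { [E → T / .] }  — reduce
  I16: { [C → ) f . S], [S → . a C] }  — shift
  I17: { [C → ) f S .] }  — reduce
  I18: { [C → . ) f S], [C → . /], [C → . a ;], [C → . f E], [S → a . C] }  — shift

Every state is either a pure shift/goto state or contains exactly one complete item and nothing to shift — no conflicts. The grammar is LR(0).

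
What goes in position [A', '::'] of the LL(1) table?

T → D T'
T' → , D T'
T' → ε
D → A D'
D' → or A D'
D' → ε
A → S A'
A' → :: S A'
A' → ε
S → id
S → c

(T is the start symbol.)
A' → :: S A'

To find M[A', '::'], we find productions for A' where '::' is in the predict set (PREDICT(N → α) = (FIRST(α) \ {ε}) ∪ (FOLLOW(N) if α ⇒* ε)).

Relevant sets:
  FOLLOW(A') = { $, ',', 'or' }

A' → :: S A': PREDICT = { '::' }
  '::' is in predict set, so this production goes in M[A', '::']
A' → ε: PREDICT = { $, ',', 'or' }

M[A', '::'] = A' → :: S A'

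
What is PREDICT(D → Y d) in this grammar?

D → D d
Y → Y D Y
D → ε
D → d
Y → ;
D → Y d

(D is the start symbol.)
PREDICT(D → Y d) = (FIRST(RHS) \ {ε}) ∪ (FOLLOW(D) if ε ∈ FIRST(RHS), i.e. RHS ⇒* ε)
FIRST(Y) = { ';' }
FIRST(Y d) = { ';' }
ε ∉ FIRST(Y d), so FOLLOW(D) is not added.
PREDICT(D → Y d) = { ';' }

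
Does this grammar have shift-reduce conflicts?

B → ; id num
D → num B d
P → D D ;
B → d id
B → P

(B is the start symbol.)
A shift-reduce conflict occurs when an LR(0) state has both:
  - a complete (reduce) item [A → α .] (dot at the end), and
  - a shift item [B → β . c γ] (dot before a terminal).

Augment with B' → B and build the canonical LR(0) collection (I0 = CLOSURE({[B' → . B]}), then GOTO on every symbol after a dot until no new states appear). It has 14 states:
  I0: { [B → . ; id num], [B → . P], [B → . d id], [B' → . B], [D → . num B d], [P → . D D ;] }  — shift
  I1: { [B → ; . id num] }  — shift
  I2: { [B' → B .] }  — accept
  I3: { [D → . num B d], [P → D . D ;] }  — shift
  I4: { [B → P .] }  — reduce
  I5: { [B → d . id] }  — shift
  I6: { [B → . ; id num], [B → . P], [B → . d id], [D → . num B d], [D → num . B d], [P → . D D ;] }  — shift
  I7: { [D → num B . d] }  — shift
  I8: { [D → num B d .] }  — reduce
  I9: { [B → d id .] }  — reduce
  I10: { [P → D D . ;] }  — shift
  I11: { [P → D D ; .] }  — reduce
  I12: { [B → ; id . num] }  — shift
  I13: { [B → ; id num .] }  — reduce

No state contains both a complete item and a shift item.

Answer: No shift-reduce conflicts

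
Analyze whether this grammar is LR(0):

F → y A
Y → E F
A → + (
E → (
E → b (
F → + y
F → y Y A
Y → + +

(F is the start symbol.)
Yes, the grammar is LR(0)

Augment with F' → F and build the canonical LR(0) collection (I0 = CLOSURE({[F' → . F]}), then GOTO on every symbol after a dot until no new states appear). It has 17 states:
  I0: { [F → . + y], [F → . y A], [F → . y Y A], [F' → . F] }  — shift
  I1: { [F → + . y] }  — shift
  I2: { [F' → F .] }  — accept
  I3: { [A → . + (], [E → . (], [E → . b (], [F → y . A], [F → y . Y A], [Y → . + +], [Y → . E F] }  — shift
  I4: { [E → ( .] }  — reduce
  I5: { [A → + . (], [Y → + . +] }  — shift
  I6: { [F → y A .] }  — reduce
  I7: { [F → . + y], [F → . y A], [F → . y Y A], [Y → E . F] }  — shift
  I8: { [A → . + (], [F → y Y . A] }  — shift
  I9: { [E → b . (] }  — shift
  I10: { [E → b ( .] }  — reduce
  I11: { [A → + . (] }  — shift
  I12: { [F → y Y A .] }  — reduce
  I13: { [A → + ( .] }  — reduce
  I14: { [Y → E F .] }  — reduce
  I15: { [Y → + + .] }  — reduce
  I16: { [F → + y .] }  — reduce

Every state is either a pure shift/goto state or contains exactly one complete item and nothing to shift — no conflicts. The grammar is LR(0).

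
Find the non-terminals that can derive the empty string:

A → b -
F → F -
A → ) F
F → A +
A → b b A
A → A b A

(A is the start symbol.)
A non-terminal is nullable if it can derive ε (the empty string): either it has an ε-production, or it has a production whose right-hand side consists entirely of nullable non-terminals.

There are no ε-productions, so no non-terminal can derive ε.
No non-terminals are nullable.

Answer: None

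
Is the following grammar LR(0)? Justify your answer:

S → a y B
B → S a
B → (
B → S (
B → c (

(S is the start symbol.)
Yes, the grammar is LR(0)

A grammar is LR(0) if no state in the canonical LR(0) collection has:
  - both a shift item (dot before a terminal) and a complete item (shift-reduce conflict), or
  - two or more complete items (reduce-reduce conflict; the accept item [S' → S .] counts as a complete item here).

Augment with S' → S and build the canonical LR(0) collection (I0 = CLOSURE({[S' → . S]}), then GOTO on every symbol after a dot until no new states appear). It has 11 states:
  I0: { [S → . a y B], [S' → . S] }  — shift
  I1: { [S' → S .] }  — accept
  I2: { [S → a . y B] }  — shift
  I3: { [B → . (], [B → . S (], [B → . S a], [B → . c (], [S → . a y B], [S → a y . B] }  — shift
  I4: { [B → ( .] }  — reduce
  I5: { [S → a y B .] }  — reduce
  I6: { [B → S . (], [B → S . a] }  — shift
  I7: { [B → c . (] }  — shift
  I8: { [B → c ( .] }  — reduce
  I9: { [B → S ( .] }  — reduce
  I10: { [B → S a .] }  — reduce

Every state is either a pure shift/goto state or contains exactly one complete item and nothing to shift — no conflicts. The grammar is LR(0).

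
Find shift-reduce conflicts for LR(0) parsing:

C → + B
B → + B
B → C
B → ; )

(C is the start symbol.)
No shift-reduce conflicts

Augment with C' → C and build the canonical LR(0) collection (I0 = CLOSURE({[C' → . C]}), then GOTO on every symbol after a dot until no new states appear). It has 9 states:
  I0: { [C → . + B], [C' → . C] }  — shift
  I1: { [B → . + B], [B → . ; )], [B → . C], [C → + . B], [C → . + B] }  — shift
  I2: { [C' → C .] }  — accept
  I3: { [B → + . B], [B → . + B], [B → . ; )], [B → . C], [C → + . B], [C → . + B] }  — shift
  I4: { [B → ; . )] }  — shift
  I5: { [C → + B .] }  — reduce
  I6: { [B → C .] }  — reduce
  I7: { [B → ; ) .] }  — reduce
  I8: { [B → + B .], [C → + B .] }  — 2 reduces

No state contains both a complete item and a shift item.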